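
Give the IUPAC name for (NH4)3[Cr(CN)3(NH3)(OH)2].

The 3 ammonium counter-ions carry a total charge of +3, so each complex ion is 3−.
Ligand charges: 2×hydroxo (-1 each), 1×ammine (neutral), 3×cyano (-1 each); total -5. So Cr + (-5) = 3−, giving Cr = +2.
Ligands are named alphabetically: ammine before cyano before hydroxo.
The complex ion is anionic, so chromium takes the -ate form chromate(II).

ammonium amminetricyanodihydroxochromate(II)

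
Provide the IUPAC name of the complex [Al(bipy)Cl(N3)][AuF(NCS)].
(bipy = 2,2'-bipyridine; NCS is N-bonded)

Both ions are complex: the cation is named first with the plain metal name, the anion second with the -ate form; each ion's ligands are alphabetised independently.
Aluminium is always +3 in its complexes; the cation's ligand charges sum to -2, so the complex cation is 1+.
A 1:1 salt means the anion carries the equal and opposite charge, 1−.
Anion: ligand charges sum to -2; for the ion to be 1−, Au = +1.

azido(2,2'-bipyridine)chloroaluminium(III) fluoroisothiocyanatoaurate(I)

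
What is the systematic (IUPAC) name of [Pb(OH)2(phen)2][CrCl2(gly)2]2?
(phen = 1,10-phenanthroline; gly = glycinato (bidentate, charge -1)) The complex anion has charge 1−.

dihydroxobis(1,10-phenanthroline)lead(IV) dichlorobis(glycinato)chromate(III)

Both ions are complex: the cation is named first with the plain metal name, the anion second with the -ate form; each ion's ligands are alphabetised independently.
The complex anion is given as 1−; its ligand charges sum to -4, so Cr = +3.
With 2 anions per cation, the cation must be 2×1 = 2+.
Cation: ligand charges sum to -2; for the ion to be 2+, Pb = +4.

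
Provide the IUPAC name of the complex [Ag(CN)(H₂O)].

There is no counter-ion, so the complex is neutral overall.
Ligand charges: 1×cyano (-1 each), 1×aqua (neutral); total -1. So Ag + (-1) = 0, giving Ag = +1.
Ligands are named alphabetically: aqua before cyano.

aquacyanosilver(I)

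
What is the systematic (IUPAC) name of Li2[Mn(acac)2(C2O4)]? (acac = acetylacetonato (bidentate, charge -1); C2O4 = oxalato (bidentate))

lithium bis(acetylacetonato)oxalatomanganate(II)

The 2 lithium counter-ions carry a total charge of +2, so each complex ion is 2−.
Ligand charges: 2×acetylacetonato (-1 each), 1×oxalato (-2 each); total -4. So Mn + (-4) = 2−, giving Mn = +2.
The complex ion is anionic, so manganese takes the -ate form manganate(II).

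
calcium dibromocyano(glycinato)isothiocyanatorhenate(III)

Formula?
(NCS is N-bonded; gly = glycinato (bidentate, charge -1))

Ca[ReBr2(CN)(gly)(NCS)]

Ligands: 1 cyano (CN, -1), 2 bromo (Br, -1), 1 isothiocyanato (NCS, -1), 1 glycinato (gly, -1). Ligand charge sum = -5.
Charge balance with calcium (+2) requires 1 complex ion per 1 calcium.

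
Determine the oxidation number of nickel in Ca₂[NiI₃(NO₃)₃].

2 calcium outside the brackets (+2 each) → the complex ion is 4−.
Ligand charges: 3×NO3 = -3; 3×I = -3; sum -6.
Ni + (-6) = 4− ⇒ Ni is +2.

+2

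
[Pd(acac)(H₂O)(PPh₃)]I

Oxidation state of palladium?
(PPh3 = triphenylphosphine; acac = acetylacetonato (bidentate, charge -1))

+2

1 iodide outside the brackets (-1 each) → the complex ion is 1+.
Ligand charges: 1×H2O neutral; 1×PPh3 neutral; 1×acac = -1; sum -1.
Pd + (-1) = 1+ ⇒ Pd is +2.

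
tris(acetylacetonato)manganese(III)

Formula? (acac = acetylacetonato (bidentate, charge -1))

[Mn(acac)3]

Ligands: 3 acetylacetonato (acac, -1). Ligand charge sum = -3.
With Mn in oxidation state +3, the complex ion is [Mn...].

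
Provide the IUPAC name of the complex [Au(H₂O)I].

There is no counter-ion, so the complex is neutral overall.
Ligand charges: 1×aqua (neutral), 1×iodo (-1 each); total -1. So Au + (-1) = 0, giving Au = +1.
Ligands are named alphabetically: aqua before iodo.

aquaiodogold(I)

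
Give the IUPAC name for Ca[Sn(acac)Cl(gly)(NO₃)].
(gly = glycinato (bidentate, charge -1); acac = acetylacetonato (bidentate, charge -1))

calcium (acetylacetonato)chloro(glycinato)nitratostannate(II)

The 1 calcium counter-ion carries a total charge of +2, so each complex ion is 2−.
Ligand charges: 1×glycinato (-1 each), 1×chloro (-1 each), 1×nitrato (-1 each), 1×acetylacetonato (-1 each); total -4. So Sn + (-4) = 2−, giving Sn = +2.
The complex ion is anionic, so tin takes the -ate form stannate(II).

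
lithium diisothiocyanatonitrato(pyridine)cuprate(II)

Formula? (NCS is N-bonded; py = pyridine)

Ligands: 1 nitrato (NO3, -1), 2 isothiocyanato (NCS, -1), 1 pyridine (py, neutral). Ligand charge sum = -3.
With Cu in oxidation state +2, the complex ion is [Cu...]^1−.
Charge balance with lithium (+1) requires 1 complex ion per 1 lithium.

Li[Cu(NCS)2(NO3)(py)]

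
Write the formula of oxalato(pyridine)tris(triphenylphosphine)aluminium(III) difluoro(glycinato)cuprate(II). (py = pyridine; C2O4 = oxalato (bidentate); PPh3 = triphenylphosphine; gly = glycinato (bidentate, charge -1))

[Al(C2O4)(PPh3)3(py)][CuF2(gly)]

Cation [Al…]: ligand charges -2, Al(III) ⇒ ion charge 1+.
Anion [Cu…]: ligand charges -3, Cu(II) ⇒ ion charge 1−.
One 1+ cation balances one 1− anion.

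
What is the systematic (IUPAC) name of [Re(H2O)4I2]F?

The 1 fluoride counter-ion carries a total charge of -1, so each complex ion is 1+.
Ligand charges: 4×aqua (neutral), 2×iodo (-1 each); total -2. So Re + (-2) = 1+, giving Re = +3.
Ligands are named alphabetically: aqua before iodo.

tetraaquadiiodorhenium(III) fluoride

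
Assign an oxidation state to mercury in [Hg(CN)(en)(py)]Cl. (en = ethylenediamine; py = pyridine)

+2

1 chloride outside the brackets (-1 each) → the complex ion is 1+.
Ligand charges: 1×en neutral; 1×py neutral; 1×CN = -1; sum -1.
Hg + (-1) = 1+ ⇒ Hg is +2.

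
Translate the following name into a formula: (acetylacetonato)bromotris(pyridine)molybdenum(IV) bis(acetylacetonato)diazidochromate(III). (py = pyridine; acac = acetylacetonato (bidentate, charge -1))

[Mo(acac)Br(py)3][Cr(acac)2(N3)2]2

Cation [Mo…]: ligand charges -2, Mo(IV) ⇒ ion charge 2+.
Anion [Cr…]: ligand charges -4, Cr(III) ⇒ ion charge 1−.
One 2+ cation requires 2 of the 1− anion.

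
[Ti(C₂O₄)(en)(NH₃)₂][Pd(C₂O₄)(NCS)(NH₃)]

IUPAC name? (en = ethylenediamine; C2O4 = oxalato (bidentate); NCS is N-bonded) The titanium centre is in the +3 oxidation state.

diammine(ethylenediamine)oxalatotitanium(III) ammineisothiocyanatooxalatopalladate(II)

Both ions are complex: the cation is named first with the plain metal name, the anion second with the -ate form; each ion's ligands are alphabetised independently.
Ti is given as +3; the cation's ligand charges sum to -2, so the complex cation is 1+.
A 1:1 salt means the anion carries the equal and opposite charge, 1−.
Anion: ligand charges sum to -3; for the ion to be 1−, Pd = +2.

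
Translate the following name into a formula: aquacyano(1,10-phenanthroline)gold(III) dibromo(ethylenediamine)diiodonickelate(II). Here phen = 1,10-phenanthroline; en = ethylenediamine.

Cation [Au…]: ligand charges -1, Au(III) ⇒ ion charge 2+.
Anion [Ni…]: ligand charges -4, Ni(II) ⇒ ion charge 2−.
One 2+ cation balances one 2− anion.

[Au(CN)(H2O)(phen)][NiBr2(en)I2]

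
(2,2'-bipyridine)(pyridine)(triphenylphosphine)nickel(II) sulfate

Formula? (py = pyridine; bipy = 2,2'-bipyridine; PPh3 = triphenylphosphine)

Ligands: 1 pyridine (py, neutral), 1 2,2'-bipyridine (bipy, neutral), 1 triphenylphosphine (PPh3, neutral). Ligand charge sum = 0.
Charge balance with sulfate (-2) requires 1 complex ion per 1 sulfate.

[Ni(bipy)(PPh3)(py)]SO4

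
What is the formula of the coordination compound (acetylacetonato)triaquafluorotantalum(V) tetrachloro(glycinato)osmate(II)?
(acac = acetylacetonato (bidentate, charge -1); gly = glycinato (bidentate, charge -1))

Cation [Ta…]: ligand charges -2, Ta(V) ⇒ ion charge 3+.
Anion [Os…]: ligand charges -5, Os(II) ⇒ ion charge 3−.
One 3+ cation balances one 3− anion.

[Ta(acac)F(H2O)3][OsCl4(gly)]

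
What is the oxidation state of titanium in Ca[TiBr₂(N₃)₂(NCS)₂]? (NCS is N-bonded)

1 calcium outside the brackets (+2 each) → the complex ion is 2−.
Ligand charges: 2×NCS = -2; 2×Br = -2; 2×N3 = -2; sum -6.
Ti + (-6) = 2− ⇒ Ti is +4.

+4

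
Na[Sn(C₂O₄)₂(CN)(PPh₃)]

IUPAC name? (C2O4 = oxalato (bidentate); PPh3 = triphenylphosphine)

The 1 sodium counter-ion carries a total charge of +1, so each complex ion is 1−.
Ligand charges: 1×cyano (-1 each), 2×oxalato (-2 each), 1×triphenylphosphine (neutral); total -5. So Sn + (-5) = 1−, giving Sn = +4.
The complex ion is anionic, so tin takes the -ate form stannate(IV).

sodium cyanodioxalato(triphenylphosphine)stannate(IV)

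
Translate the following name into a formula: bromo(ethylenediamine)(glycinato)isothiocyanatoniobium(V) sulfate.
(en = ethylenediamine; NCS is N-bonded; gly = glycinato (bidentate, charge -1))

[NbBr(en)(gly)(NCS)]SO4

Ligands: 1 bromo (Br, -1), 1 ethylenediamine (en, neutral), 1 isothiocyanato (NCS, -1), 1 glycinato (gly, -1). Ligand charge sum = -3.
Charge balance with sulfate (-2) requires 1 complex ion per 1 sulfate.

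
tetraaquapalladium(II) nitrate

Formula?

Ligands: 4 aqua (H2O, neutral). Ligand charge sum = 0.
Charge balance with nitrate (-1) requires 1 complex ion per 2 nitrate.

[Pd(H2O)4](NO3)2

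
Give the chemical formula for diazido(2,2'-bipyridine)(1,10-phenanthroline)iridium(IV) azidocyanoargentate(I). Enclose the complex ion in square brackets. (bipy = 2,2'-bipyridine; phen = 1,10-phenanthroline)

[Ir(bipy)(N3)2(phen)][Ag(CN)(N3)]2

Cation [Ir…]: ligand charges -2, Ir(IV) ⇒ ion charge 2+.
Anion [Ag…]: ligand charges -2, Ag(I) ⇒ ion charge 1−.
One 2+ cation requires 2 of the 1− anion.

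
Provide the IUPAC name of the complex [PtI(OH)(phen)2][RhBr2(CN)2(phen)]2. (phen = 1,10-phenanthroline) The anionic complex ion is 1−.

hydroxoiodobis(1,10-phenanthroline)platinum(IV) dibromodicyano(1,10-phenanthroline)rhodate(III)

Both ions are complex: the cation is named first with the plain metal name, the anion second with the -ate form; each ion's ligands are alphabetised independently.
The complex anion is given as 1−; its ligand charges sum to -4, so Rh = +3.
With 2 anions per cation, the cation must be 2×1 = 2+.
Cation: ligand charges sum to -2; for the ion to be 2+, Pt = +4.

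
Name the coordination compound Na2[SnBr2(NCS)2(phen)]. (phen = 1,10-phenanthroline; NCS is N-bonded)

The 2 sodium counter-ions carry a total charge of +2, so each complex ion is 2−.
Ligand charges: 1×1,10-phenanthroline (neutral), 2×isothiocyanato (-1 each), 2×bromo (-1 each); total -4. So Sn + (-4) = 2−, giving Sn = +2.
Ligands are named alphabetically: bromo before isothiocyanato before phenanthroline.
The complex ion is anionic, so tin takes the -ate form stannate(II).

sodium dibromodiisothiocyanato(1,10-phenanthroline)stannate(II)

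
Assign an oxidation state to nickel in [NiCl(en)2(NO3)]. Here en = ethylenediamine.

No counter-ion: the bracketed complex is neutral.
Ligand charges: 2×en neutral; 1×Cl = -1; 1×NO3 = -1; sum -2.
Ni + (-2) = 0 ⇒ Ni is +2.

+2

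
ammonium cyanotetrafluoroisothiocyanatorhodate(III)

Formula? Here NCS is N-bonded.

(NH4)3[Rh(CN)F4(NCS)]

Ligands: 1 cyano (CN, -1), 4 fluoro (F, -1), 1 isothiocyanato (NCS, -1). Ligand charge sum = -6.
With Rh in oxidation state +3, the complex ion is [Rh...]^3−.
Charge balance with ammonium (+1) requires 1 complex ion per 3 ammonium.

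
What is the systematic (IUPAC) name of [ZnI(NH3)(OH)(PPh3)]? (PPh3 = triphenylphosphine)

There is no counter-ion, so the complex is neutral overall.
Ligand charges: 1×ammine (neutral), 1×iodo (-1 each), 1×triphenylphosphine (neutral), 1×hydroxo (-1 each); total -2. So Zn + (-2) = 0, giving Zn = +2.
Ligands are named alphabetically: ammine before hydroxo before iodo before triphenylphosphine.

amminehydroxoiodo(triphenylphosphine)zinc(II)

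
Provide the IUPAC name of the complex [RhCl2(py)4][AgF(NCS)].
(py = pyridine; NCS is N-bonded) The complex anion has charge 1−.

dichlorotetrakis(pyridine)rhodium(III) fluoroisothiocyanatoargentate(I)

The complex anion is given as 1−; its ligand charges sum to -2, so Ag = +1.
A 1:1 salt means the cation carries the equal and opposite charge, 1+.
Cation: ligand charges sum to -2; for the ion to be 1+, Rh = +3.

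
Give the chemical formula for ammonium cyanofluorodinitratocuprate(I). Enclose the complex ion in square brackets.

Ligands: 1 fluoro (F, -1), 2 nitrato (NO3, -1), 1 cyano (CN, -1). Ligand charge sum = -4.
With Cu in oxidation state +1, the complex ion is [Cu...]^3−.
Charge balance with ammonium (+1) requires 1 complex ion per 3 ammonium.

(NH4)3[Cu(CN)F(NO3)2]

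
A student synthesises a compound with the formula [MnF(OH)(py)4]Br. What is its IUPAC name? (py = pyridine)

fluorohydroxotetrakis(pyridine)manganese(III) bromide

The 1 bromide counter-ion carries a total charge of -1, so each complex ion is 1+.
Ligand charges: 1×hydroxo (-1 each), 4×pyridine (neutral), 1×fluoro (-1 each); total -2. So Mn + (-2) = 1+, giving Mn = +3.
Ligands are named alphabetically: fluoro before hydroxo before pyridine.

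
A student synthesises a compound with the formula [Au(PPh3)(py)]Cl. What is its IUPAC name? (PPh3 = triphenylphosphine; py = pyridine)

The 1 chloride counter-ion carries a total charge of -1, so each complex ion is 1+.
Ligand charges: 1×triphenylphosphine (neutral), 1×pyridine (neutral); total 0. So Au + (0) = 1+, giving Au = +1.
Ligands are named alphabetically: pyridine before triphenylphosphine.

(pyridine)(triphenylphosphine)gold(I) chloride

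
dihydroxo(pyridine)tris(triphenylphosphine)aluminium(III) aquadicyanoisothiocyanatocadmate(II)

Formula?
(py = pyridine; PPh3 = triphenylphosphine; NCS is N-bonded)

[Al(OH)2(PPh3)3(py)][Cd(CN)2(H2O)(NCS)]

Cation [Al…]: ligand charges -2, Al(III) ⇒ ion charge 1+.
Anion [Cd…]: ligand charges -3, Cd(II) ⇒ ion charge 1−.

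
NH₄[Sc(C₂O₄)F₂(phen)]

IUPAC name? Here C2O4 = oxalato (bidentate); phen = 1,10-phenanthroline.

ammonium difluorooxalato(1,10-phenanthroline)scandate(III)

The 1 ammonium counter-ion carries a total charge of +1, so each complex ion is 1−.
Ligand charges: 2×fluoro (-1 each), 1×oxalato (-2 each), 1×1,10-phenanthroline (neutral); total -4. So Sc + (-4) = 1−, giving Sc = +3.
Ligands are named alphabetically: fluoro before oxalato before phenanthroline.
The complex ion is anionic, so scandium takes the -ate form scandate(III).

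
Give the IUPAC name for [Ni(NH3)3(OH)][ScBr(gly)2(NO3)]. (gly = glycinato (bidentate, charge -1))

Both ions are complex: the cation is named first with the plain metal name, the anion second with the -ate form; each ion's ligands are alphabetised independently.
Scandium is always +3 in its complexes; the anion's ligand charges sum to -4, so the complex anion is 1−.
A 1:1 salt means the cation carries the equal and opposite charge, 1+.
Cation: ligand charges sum to -1; for the ion to be 1+, Ni = +2.

triamminehydroxonickel(II) bromobis(glycinato)nitratoscandate(III)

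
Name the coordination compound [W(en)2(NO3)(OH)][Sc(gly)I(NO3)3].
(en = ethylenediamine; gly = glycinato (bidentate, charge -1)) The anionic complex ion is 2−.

The complex anion is given as 2−; its ligand charges sum to -5, so Sc = +3.
A 1:1 salt means the cation carries the equal and opposite charge, 2+.
Cation: ligand charges sum to -2; for the ion to be 2+, W = +4.

bis(ethylenediamine)hydroxonitratotungsten(IV) (glycinato)iodotrinitratoscandate(III)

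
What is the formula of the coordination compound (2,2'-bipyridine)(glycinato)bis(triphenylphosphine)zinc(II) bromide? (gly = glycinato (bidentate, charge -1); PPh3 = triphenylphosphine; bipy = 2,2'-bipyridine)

Ligands: 1 glycinato (gly, -1), 2 triphenylphosphine (PPh3, neutral), 1 2,2'-bipyridine (bipy, neutral). Ligand charge sum = -1.
With Zn in oxidation state +2, the complex ion is [Zn...]^1+.
Charge balance with bromide (-1) requires 1 complex ion per 1 bromide.

[Zn(bipy)(gly)(PPh3)2]Br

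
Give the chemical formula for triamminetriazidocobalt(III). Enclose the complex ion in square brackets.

[Co(N3)3(NH3)3]

Ligands: 3 ammine (NH3, neutral), 3 azido (N3, -1). Ligand charge sum = -3.
With Co in oxidation state +3, the complex ion is [Co...].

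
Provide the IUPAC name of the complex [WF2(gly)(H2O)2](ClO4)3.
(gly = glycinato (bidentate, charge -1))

diaquadifluoro(glycinato)tungsten(VI) perchlorate

The 3 perchlorate counter-ions carry a total charge of -3, so each complex ion is 3+.
Ligand charges: 2×fluoro (-1 each), 2×aqua (neutral), 1×glycinato (-1 each); total -3. So W + (-3) = 3+, giving W = +6.
Ligands are named alphabetically: aqua before fluoro before glycinato.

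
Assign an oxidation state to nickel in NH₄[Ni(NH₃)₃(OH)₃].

1 ammonium outside the brackets (+1 each) → the complex ion is 1−.
Ligand charges: 3×OH = -3; 3×NH3 neutral; sum -3.
Ni + (-3) = 1− ⇒ Ni is +2.

+2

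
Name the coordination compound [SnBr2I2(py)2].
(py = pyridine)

There is no counter-ion, so the complex is neutral overall.
Ligand charges: 2×bromo (-1 each), 2×pyridine (neutral), 2×iodo (-1 each); total -4. So Sn + (-4) = 0, giving Sn = +4.
Ligands are named alphabetically: bromo before iodo before pyridine.

dibromodiiodobis(pyridine)tin(IV)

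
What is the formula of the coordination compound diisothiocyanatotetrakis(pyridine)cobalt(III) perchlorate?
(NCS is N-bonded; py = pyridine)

Ligands: 2 isothiocyanato (NCS, -1), 4 pyridine (py, neutral). Ligand charge sum = -2.
Charge balance with perchlorate (-1) requires 1 complex ion per 1 perchlorate.

[Co(NCS)2(py)4]ClO4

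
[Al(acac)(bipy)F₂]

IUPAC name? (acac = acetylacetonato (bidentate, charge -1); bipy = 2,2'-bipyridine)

There is no counter-ion, so the complex is neutral overall.
Ligand charges: 2×fluoro (-1 each), 1×acetylacetonato (-1 each), 1×2,2'-bipyridine (neutral); total -3. So Al + (-3) = 0, giving Al = +3.
Ligands are named alphabetically: acetylacetonato before bipyridine before fluoro.

(acetylacetonato)(2,2'-bipyridine)difluoroaluminium(III)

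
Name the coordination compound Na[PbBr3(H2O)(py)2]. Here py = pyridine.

sodium aquatribromobis(pyridine)plumbate(II)

The 1 sodium counter-ion carries a total charge of +1, so each complex ion is 1−.
Ligand charges: 3×bromo (-1 each), 2×pyridine (neutral), 1×aqua (neutral); total -3. So Pb + (-3) = 1−, giving Pb = +2.
Ligands are named alphabetically: aqua before bromo before pyridine.
The complex ion is anionic, so lead takes the -ate form plumbate(II).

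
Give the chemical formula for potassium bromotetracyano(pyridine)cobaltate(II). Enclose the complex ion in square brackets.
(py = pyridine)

K3[CoBr(CN)4(py)]

Ligands: 1 bromo (Br, -1), 4 cyano (CN, -1), 1 pyridine (py, neutral). Ligand charge sum = -5.
With Co in oxidation state +2, the complex ion is [Co...]^3−.
Charge balance with potassium (+1) requires 1 complex ion per 3 potassium.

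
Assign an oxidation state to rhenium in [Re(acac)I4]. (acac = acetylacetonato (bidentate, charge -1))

+5

No counter-ion: the bracketed complex is neutral.
Ligand charges: 4×I = -4; 1×acac = -1; sum -5.
Re + (-5) = 0 ⇒ Re is +5.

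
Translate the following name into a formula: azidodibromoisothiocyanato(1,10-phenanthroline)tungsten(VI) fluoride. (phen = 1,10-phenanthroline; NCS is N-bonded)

Ligands: 1 1,10-phenanthroline (phen, neutral), 2 bromo (Br, -1), 1 azido (N3, -1), 1 isothiocyanato (NCS, -1). Ligand charge sum = -4.
With W in oxidation state +6, the complex ion is [W...]^2+.
Charge balance with fluoride (-1) requires 1 complex ion per 2 fluoride.

[WBr2(N3)(NCS)(phen)]F2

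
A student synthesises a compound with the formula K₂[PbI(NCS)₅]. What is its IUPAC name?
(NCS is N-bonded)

potassium iodopentaisothiocyanatoplumbate(IV)

The 2 potassium counter-ions carry a total charge of +2, so each complex ion is 2−.
Ligand charges: 1×iodo (-1 each), 5×isothiocyanato (-1 each); total -6. So Pb + (-6) = 2−, giving Pb = +4.
The complex ion is anionic, so lead takes the -ate form plumbate(IV).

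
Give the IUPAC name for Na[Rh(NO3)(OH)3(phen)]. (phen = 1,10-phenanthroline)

The 1 sodium counter-ion carries a total charge of +1, so each complex ion is 1−.
Ligand charges: 1×1,10-phenanthroline (neutral), 1×nitrato (-1 each), 3×hydroxo (-1 each); total -4. So Rh + (-4) = 1−, giving Rh = +3.
Ligands are named alphabetically: hydroxo before nitrato before phenanthroline.
The complex ion is anionic, so rhodium takes the -ate form rhodate(III).

sodium trihydroxonitrato(1,10-phenanthroline)rhodate(III)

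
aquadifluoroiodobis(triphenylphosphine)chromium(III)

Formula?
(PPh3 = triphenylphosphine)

[CrF2(H2O)I(PPh3)2]

Ligands: 1 aqua (H2O, neutral), 2 triphenylphosphine (PPh3, neutral), 1 iodo (I, -1), 2 fluoro (F, -1). Ligand charge sum = -3.
With Cr in oxidation state +3, the complex ion is [Cr...].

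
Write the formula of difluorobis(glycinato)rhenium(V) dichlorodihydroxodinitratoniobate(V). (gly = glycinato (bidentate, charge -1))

[ReF2(gly)2][NbCl2(NO3)2(OH)2]

Cation [Re…]: ligand charges -4, Re(V) ⇒ ion charge 1+.
Anion [Nb…]: ligand charges -6, Nb(V) ⇒ ion charge 1−.
One 1+ cation balances one 1− anion.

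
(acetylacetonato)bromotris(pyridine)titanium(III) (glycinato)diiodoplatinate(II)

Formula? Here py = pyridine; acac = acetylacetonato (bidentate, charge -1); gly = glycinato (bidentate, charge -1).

[Ti(acac)Br(py)3][Pt(gly)I2]

Cation [Ti…]: ligand charges -2, Ti(III) ⇒ ion charge 1+.
Anion [Pt…]: ligand charges -3, Pt(II) ⇒ ion charge 1−.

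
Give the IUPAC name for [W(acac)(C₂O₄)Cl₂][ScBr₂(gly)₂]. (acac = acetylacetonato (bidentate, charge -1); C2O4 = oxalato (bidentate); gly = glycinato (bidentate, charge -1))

(acetylacetonato)dichlorooxalatotungsten(VI) dibromobis(glycinato)scandate(III)

Scandium is always +3 in its complexes; the anion's ligand charges sum to -4, so the complex anion is 1−.
A 1:1 salt means the cation carries the equal and opposite charge, 1+.
Cation: ligand charges sum to -5; for the ion to be 1+, W = +6.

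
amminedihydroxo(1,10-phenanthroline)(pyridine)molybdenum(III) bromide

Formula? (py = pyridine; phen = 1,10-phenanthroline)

Ligands: 2 hydroxo (OH, -1), 1 pyridine (py, neutral), 1 ammine (NH3, neutral), 1 1,10-phenanthroline (phen, neutral). Ligand charge sum = -2.
With Mo in oxidation state +3, the complex ion is [Mo...]^1+.
Charge balance with bromide (-1) requires 1 complex ion per 1 bromide.

[Mo(NH3)(OH)2(phen)(py)]Br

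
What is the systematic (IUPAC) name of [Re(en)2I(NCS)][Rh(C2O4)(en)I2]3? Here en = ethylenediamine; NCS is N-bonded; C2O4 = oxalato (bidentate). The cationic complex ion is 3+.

bis(ethylenediamine)iodoisothiocyanatorhenium(V) (ethylenediamine)diiodooxalatorhodate(III)

Both ions are complex: the cation is named first with the plain metal name, the anion second with the -ate form; each ion's ligands are alphabetised independently.
The complex cation is given as 3+; its ligand charges sum to -2, so Re = +5.
With 3 anions per cation, each anion must be 3/3 = 1−.
Anion: ligand charges sum to -4; for the ion to be 1−, Rh = +3.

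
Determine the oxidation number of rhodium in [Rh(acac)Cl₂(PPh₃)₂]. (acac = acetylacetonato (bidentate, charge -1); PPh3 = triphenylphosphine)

+3

No counter-ion: the bracketed complex is neutral.
Ligand charges: 2×Cl = -2; 1×acac = -1; 2×PPh3 neutral; sum -3.
Rh + (-3) = 0 ⇒ Rh is +3.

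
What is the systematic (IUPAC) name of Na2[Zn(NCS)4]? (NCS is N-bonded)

The 2 sodium counter-ions carry a total charge of +2, so each complex ion is 2−.
Ligand charges: 4×isothiocyanato (-1 each); total -4. So Zn + (-4) = 2−, giving Zn = +2.
The complex ion is anionic, so zinc takes the -ate form zincate(II).

sodium tetraisothiocyanatozincate(II)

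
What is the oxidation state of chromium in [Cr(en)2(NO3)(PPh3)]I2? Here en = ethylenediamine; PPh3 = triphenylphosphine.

2 iodide outside the brackets (-1 each) → the complex ion is 2+.
Ligand charges: 2×en neutral; 1×PPh3 neutral; 1×NO3 = -1; sum -1.
Cr + (-1) = 2+ ⇒ Cr is +3.

+3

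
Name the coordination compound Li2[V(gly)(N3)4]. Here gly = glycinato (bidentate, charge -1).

lithium tetraazido(glycinato)vanadate(III)

The 2 lithium counter-ions carry a total charge of +2, so each complex ion is 2−.
Ligand charges: 1×glycinato (-1 each), 4×azido (-1 each); total -5. So V + (-5) = 2−, giving V = +3.
The complex ion is anionic, so vanadium takes the -ate form vanadate(III).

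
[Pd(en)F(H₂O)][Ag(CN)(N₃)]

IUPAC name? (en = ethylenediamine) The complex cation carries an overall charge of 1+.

aqua(ethylenediamine)fluoropalladium(II) azidocyanoargentate(I)

Both ions are complex: the cation is named first with the plain metal name, the anion second with the -ate form; each ion's ligands are alphabetised independently.
The complex cation is given as 1+; its ligand charges sum to -1, so Pd = +2.
A 1:1 salt means the anion carries the equal and opposite charge, 1−.
Anion: ligand charges sum to -2; for the ion to be 1−, Ag = +1.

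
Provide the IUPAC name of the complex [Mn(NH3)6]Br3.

hexaamminemanganese(III) bromide

The 3 bromide counter-ions carry a total charge of -3, so each complex ion is 3+.
Ligand charges: 6×ammine (neutral); total 0. So Mn + (0) = 3+, giving Mn = +3.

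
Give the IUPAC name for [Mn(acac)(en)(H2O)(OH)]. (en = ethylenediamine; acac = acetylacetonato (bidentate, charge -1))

There is no counter-ion, so the complex is neutral overall.
Ligand charges: 1×aqua (neutral), 1×ethylenediamine (neutral), 1×acetylacetonato (-1 each), 1×hydroxo (-1 each); total -2. So Mn + (-2) = 0, giving Mn = +2.
Ligands are named alphabetically: acetylacetonato before aqua before ethylenediamine before hydroxo.

(acetylacetonato)aqua(ethylenediamine)hydroxomanganese(II)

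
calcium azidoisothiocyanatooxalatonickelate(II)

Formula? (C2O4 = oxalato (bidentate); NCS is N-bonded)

Ligands: 1 oxalato (C2O4, -2), 1 azido (N3, -1), 1 isothiocyanato (NCS, -1). Ligand charge sum = -4.
With Ni in oxidation state +2, the complex ion is [Ni...]^2−.
Charge balance with calcium (+2) requires 1 complex ion per 1 calcium.

Ca[Ni(C2O4)(N3)(NCS)]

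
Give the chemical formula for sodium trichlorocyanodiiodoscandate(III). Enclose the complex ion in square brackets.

Ligands: 2 iodo (I, -1), 1 cyano (CN, -1), 3 chloro (Cl, -1). Ligand charge sum = -6.
Charge balance with sodium (+1) requires 1 complex ion per 3 sodium.

Na3[ScCl3(CN)I2]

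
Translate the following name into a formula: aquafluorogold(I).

Ligands: 1 fluoro (F, -1), 1 aqua (H2O, neutral). Ligand charge sum = -1.
With Au in oxidation state +1, the complex ion is [Au...].

[AuF(H2O)]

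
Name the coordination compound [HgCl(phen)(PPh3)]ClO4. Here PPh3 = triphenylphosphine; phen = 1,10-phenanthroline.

The 1 perchlorate counter-ion carries a total charge of -1, so each complex ion is 1+.
Ligand charges: 1×triphenylphosphine (neutral), 1×1,10-phenanthroline (neutral), 1×chloro (-1 each); total -1. So Hg + (-1) = 1+, giving Hg = +2.
Ligands are named alphabetically: chloro before phenanthroline before triphenylphosphine.

chloro(1,10-phenanthroline)(triphenylphosphine)mercury(II) perchlorate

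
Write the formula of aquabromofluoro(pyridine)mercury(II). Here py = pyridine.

Ligands: 1 bromo (Br, -1), 1 aqua (H2O, neutral), 1 fluoro (F, -1), 1 pyridine (py, neutral). Ligand charge sum = -2.
With Hg in oxidation state +2, the complex ion is [Hg...].

[HgBrF(H2O)(py)]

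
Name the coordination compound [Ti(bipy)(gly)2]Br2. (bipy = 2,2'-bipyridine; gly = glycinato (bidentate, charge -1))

(2,2'-bipyridine)bis(glycinato)titanium(IV) bromide

The 2 bromide counter-ions carry a total charge of -2, so each complex ion is 2+.
Ligand charges: 1×2,2'-bipyridine (neutral), 2×glycinato (-1 each); total -2. So Ti + (-2) = 2+, giving Ti = +4.
Ligands are named alphabetically: bipyridine before glycinato.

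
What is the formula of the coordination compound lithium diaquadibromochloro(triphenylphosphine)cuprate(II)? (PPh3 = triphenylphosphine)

Li[CuBr2Cl(H2O)2(PPh3)]

Ligands: 2 bromo (Br, -1), 2 aqua (H2O, neutral), 1 chloro (Cl, -1), 1 triphenylphosphine (PPh3, neutral). Ligand charge sum = -3.
Charge balance with lithium (+1) requires 1 complex ion per 1 lithium.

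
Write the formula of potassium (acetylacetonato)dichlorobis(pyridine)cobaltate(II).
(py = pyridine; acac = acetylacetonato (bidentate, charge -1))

K[Co(acac)Cl2(py)2]

Ligands: 2 pyridine (py, neutral), 1 acetylacetonato (acac, -1), 2 chloro (Cl, -1). Ligand charge sum = -3.
Charge balance with potassium (+1) requires 1 complex ion per 1 potassium.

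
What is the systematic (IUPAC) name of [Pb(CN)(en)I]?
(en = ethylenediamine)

There is no counter-ion, so the complex is neutral overall.
Ligand charges: 1×cyano (-1 each), 1×iodo (-1 each), 1×ethylenediamine (neutral); total -2. So Pb + (-2) = 0, giving Pb = +2.
Ligands are named alphabetically: cyano before ethylenediamine before iodo.

cyano(ethylenediamine)iodolead(II)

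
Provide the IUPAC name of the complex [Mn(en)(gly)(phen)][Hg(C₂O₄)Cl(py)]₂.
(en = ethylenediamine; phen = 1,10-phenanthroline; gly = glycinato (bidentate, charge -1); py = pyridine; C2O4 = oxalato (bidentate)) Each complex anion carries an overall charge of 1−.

(ethylenediamine)(glycinato)(1,10-phenanthroline)manganese(III) chlorooxalato(pyridine)mercurate(II)

Both ions are complex: the cation is named first with the plain metal name, the anion second with the -ate form; each ion's ligands are alphabetised independently.
The complex anion is given as 1−; its ligand charges sum to -3, so Hg = +2.
With 2 anions per cation, the cation must be 2×1 = 2+.
Cation: ligand charges sum to -1; for the ion to be 2+, Mn = +3.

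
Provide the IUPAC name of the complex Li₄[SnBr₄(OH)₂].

The 4 lithium counter-ions carry a total charge of +4, so each complex ion is 4−.
Ligand charges: 4×bromo (-1 each), 2×hydroxo (-1 each); total -6. So Sn + (-6) = 4−, giving Sn = +2.
Ligands are named alphabetically: bromo before hydroxo.
The complex ion is anionic, so tin takes the -ate form stannate(II).

lithium tetrabromodihydroxostannate(II)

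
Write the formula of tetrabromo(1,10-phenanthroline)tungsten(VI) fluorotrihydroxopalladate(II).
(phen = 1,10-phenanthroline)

[WBr4(phen)][PdF(OH)3]

Cation [W…]: ligand charges -4, W(VI) ⇒ ion charge 2+.
Anion [Pd…]: ligand charges -4, Pd(II) ⇒ ion charge 2−.
One 2+ cation balances one 2− anion.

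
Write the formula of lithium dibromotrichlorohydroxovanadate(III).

Li3[VBr2Cl3(OH)]

Ligands: 1 hydroxo (OH, -1), 3 chloro (Cl, -1), 2 bromo (Br, -1). Ligand charge sum = -6.
With V in oxidation state +3, the complex ion is [V...]^3−.
Charge balance with lithium (+1) requires 1 complex ion per 3 lithium.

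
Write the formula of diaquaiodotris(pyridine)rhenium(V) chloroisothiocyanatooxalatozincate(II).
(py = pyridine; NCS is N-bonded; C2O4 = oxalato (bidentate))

Cation [Re…]: ligand charges -1, Re(V) ⇒ ion charge 4+.
Anion [Zn…]: ligand charges -4, Zn(II) ⇒ ion charge 2−.

[Re(H2O)2I(py)3][Zn(C2O4)Cl(NCS)]2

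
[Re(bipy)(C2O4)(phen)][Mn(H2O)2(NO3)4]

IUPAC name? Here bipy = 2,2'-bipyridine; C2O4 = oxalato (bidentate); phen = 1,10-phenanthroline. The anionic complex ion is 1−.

Both ions are complex: the cation is named first with the plain metal name, the anion second with the -ate form; each ion's ligands are alphabetised independently.
The complex anion is given as 1−; its ligand charges sum to -4, so Mn = +3.
A 1:1 salt means the cation carries the equal and opposite charge, 1+.
Cation: ligand charges sum to -2; for the ion to be 1+, Re = +3.

(2,2'-bipyridine)oxalato(1,10-phenanthroline)rhenium(III) diaquatetranitratomanganate(III)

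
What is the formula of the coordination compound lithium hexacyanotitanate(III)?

Li3[Ti(CN)6]

Ligands: 6 cyano (CN, -1). Ligand charge sum = -6.
With Ti in oxidation state +3, the complex ion is [Ti...]^3−.
Charge balance with lithium (+1) requires 1 complex ion per 3 lithium.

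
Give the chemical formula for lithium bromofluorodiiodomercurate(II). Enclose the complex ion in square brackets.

Li2[HgBrFI2]

Ligands: 1 fluoro (F, -1), 2 iodo (I, -1), 1 bromo (Br, -1). Ligand charge sum = -4.
With Hg in oxidation state +2, the complex ion is [Hg...]^2−.
Charge balance with lithium (+1) requires 1 complex ion per 2 lithium.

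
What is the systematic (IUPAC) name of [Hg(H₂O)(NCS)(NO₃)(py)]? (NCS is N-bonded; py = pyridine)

aquaisothiocyanatonitrato(pyridine)mercury(II)

There is no counter-ion, so the complex is neutral overall.
Ligand charges: 1×aqua (neutral), 1×isothiocyanato (-1 each), 1×nitrato (-1 each), 1×pyridine (neutral); total -2. So Hg + (-2) = 0, giving Hg = +2.
Ligands are named alphabetically: aqua before isothiocyanato before nitrato before pyridine.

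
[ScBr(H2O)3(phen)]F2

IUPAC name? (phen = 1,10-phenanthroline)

triaquabromo(1,10-phenanthroline)scandium(III) fluoride

The 2 fluoride counter-ions carry a total charge of -2, so each complex ion is 2+.
Ligand charges: 3×aqua (neutral), 1×1,10-phenanthroline (neutral), 1×bromo (-1 each); total -1. So Sc + (-1) = 2+, giving Sc = +3.
Ligands are named alphabetically: aqua before bromo before phenanthroline.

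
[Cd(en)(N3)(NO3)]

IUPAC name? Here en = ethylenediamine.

azido(ethylenediamine)nitratocadmium(II)

There is no counter-ion, so the complex is neutral overall.
Ligand charges: 1×ethylenediamine (neutral), 1×azido (-1 each), 1×nitrato (-1 each); total -2. So Cd + (-2) = 0, giving Cd = +2.
Ligands are named alphabetically: azido before ethylenediamine before nitrato.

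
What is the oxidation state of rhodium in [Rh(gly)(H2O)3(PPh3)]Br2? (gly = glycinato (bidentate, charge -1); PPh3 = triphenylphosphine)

+3

2 bromide outside the brackets (-1 each) → the complex ion is 2+.
Ligand charges: 1×gly = -1; 1×PPh3 neutral; 3×H2O neutral; sum -1.
Rh + (-1) = 2+ ⇒ Rh is +3.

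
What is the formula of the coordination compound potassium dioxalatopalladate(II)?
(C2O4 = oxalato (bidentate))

Ligands: 2 oxalato (C2O4, -2). Ligand charge sum = -4.
With Pd in oxidation state +2, the complex ion is [Pd...]^2−.
Charge balance with potassium (+1) requires 1 complex ion per 2 potassium.

K2[Pd(C2O4)2]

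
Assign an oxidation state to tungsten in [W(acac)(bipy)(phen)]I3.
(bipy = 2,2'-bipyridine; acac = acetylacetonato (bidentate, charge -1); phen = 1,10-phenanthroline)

3 iodide outside the brackets (-1 each) → the complex ion is 3+.
Ligand charges: 1×bipy neutral; 1×acac = -1; 1×phen neutral; sum -1.
W + (-1) = 3+ ⇒ W is +4.

+4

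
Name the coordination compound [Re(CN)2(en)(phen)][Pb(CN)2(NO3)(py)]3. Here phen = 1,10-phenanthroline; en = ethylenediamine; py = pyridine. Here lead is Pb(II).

dicyano(ethylenediamine)(1,10-phenanthroline)rhenium(V) dicyanonitrato(pyridine)plumbate(II)

Both ions are complex: the cation is named first with the plain metal name, the anion second with the -ate form; each ion's ligands are alphabetised independently.
Pb is given as +2; the anion's ligand charges sum to -3, so the complex anion is 1−.
With 3 anions per cation, the cation must be 3×1 = 3+.
Cation: ligand charges sum to -2; for the ion to be 3+, Re = +5.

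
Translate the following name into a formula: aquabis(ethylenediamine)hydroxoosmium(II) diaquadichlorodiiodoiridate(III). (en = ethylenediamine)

Cation [Os…]: ligand charges -1, Os(II) ⇒ ion charge 1+.
Anion [Ir…]: ligand charges -4, Ir(III) ⇒ ion charge 1−.
One 1+ cation balances one 1− anion.

[Os(en)2(H2O)(OH)][IrCl2(H2O)2I2]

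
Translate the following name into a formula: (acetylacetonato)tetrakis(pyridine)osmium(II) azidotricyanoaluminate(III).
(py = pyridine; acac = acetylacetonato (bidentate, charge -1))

Cation [Os…]: ligand charges -1, Os(II) ⇒ ion charge 1+.
Anion [Al…]: ligand charges -4, Al(III) ⇒ ion charge 1−.
One 1+ cation balances one 1− anion.

[Os(acac)(py)4][Al(CN)3(N3)]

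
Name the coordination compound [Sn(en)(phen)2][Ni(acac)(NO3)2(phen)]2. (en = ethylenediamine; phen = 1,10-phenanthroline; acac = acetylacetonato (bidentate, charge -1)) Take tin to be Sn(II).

(ethylenediamine)bis(1,10-phenanthroline)tin(II) (acetylacetonato)dinitrato(1,10-phenanthroline)nickelate(II)

Both ions are complex: the cation is named first with the plain metal name, the anion second with the -ate form; each ion's ligands are alphabetised independently.
Sn is given as +2; the cation's ligand charges sum to 0, so the complex cation is 2+.
With 2 anions per cation, each anion must be 2/2 = 1−.
Anion: ligand charges sum to -3; for the ion to be 1−, Ni = +2.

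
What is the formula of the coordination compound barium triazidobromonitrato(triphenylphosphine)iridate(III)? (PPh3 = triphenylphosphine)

Ba[IrBr(N3)3(NO3)(PPh3)]

Ligands: 1 bromo (Br, -1), 3 azido (N3, -1), 1 triphenylphosphine (PPh3, neutral), 1 nitrato (NO3, -1). Ligand charge sum = -5.
With Ir in oxidation state +3, the complex ion is [Ir...]^2−.
Charge balance with barium (+2) requires 1 complex ion per 1 barium.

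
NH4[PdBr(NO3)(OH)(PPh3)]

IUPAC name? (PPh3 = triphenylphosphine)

ammonium bromohydroxonitrato(triphenylphosphine)palladate(II)

The 1 ammonium counter-ion carries a total charge of +1, so each complex ion is 1−.
Ligand charges: 1×nitrato (-1 each), 1×hydroxo (-1 each), 1×bromo (-1 each), 1×triphenylphosphine (neutral); total -3. So Pd + (-3) = 1−, giving Pd = +2.
Ligands are named alphabetically: bromo before hydroxo before nitrato before triphenylphosphine.
The complex ion is anionic, so palladium takes the -ate form palladate(II).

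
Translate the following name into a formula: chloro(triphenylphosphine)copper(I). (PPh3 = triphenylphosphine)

[CuCl(PPh3)]

Ligands: 1 chloro (Cl, -1), 1 triphenylphosphine (PPh3, neutral). Ligand charge sum = -1.
With Cu in oxidation state +1, the complex ion is [Cu...].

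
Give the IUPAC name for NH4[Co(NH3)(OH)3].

ammonium amminetrihydroxocobaltate(II)

The 1 ammonium counter-ion carries a total charge of +1, so each complex ion is 1−.
Ligand charges: 1×ammine (neutral), 3×hydroxo (-1 each); total -3. So Co + (-3) = 1−, giving Co = +2.
The complex ion is anionic, so cobalt takes the -ate form cobaltate(II).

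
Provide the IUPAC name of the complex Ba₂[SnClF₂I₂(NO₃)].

barium chlorodifluorodiiodonitratostannate(II)

The 2 barium counter-ions carry a total charge of +4, so each complex ion is 4−.
Ligand charges: 1×nitrato (-1 each), 1×chloro (-1 each), 2×iodo (-1 each), 2×fluoro (-1 each); total -6. So Sn + (-6) = 4−, giving Sn = +2.
The complex ion is anionic, so tin takes the -ate form stannate(II).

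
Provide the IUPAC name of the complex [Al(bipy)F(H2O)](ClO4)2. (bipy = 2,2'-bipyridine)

The 2 perchlorate counter-ions carry a total charge of -2, so each complex ion is 2+.
Ligand charges: 1×fluoro (-1 each), 1×aqua (neutral), 1×2,2'-bipyridine (neutral); total -1. So Al + (-1) = 2+, giving Al = +3.
Ligands are named alphabetically: aqua before bipyridine before fluoro.

aqua(2,2'-bipyridine)fluoroaluminium(III) perchlorate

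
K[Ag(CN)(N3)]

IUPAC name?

The 1 potassium counter-ion carries a total charge of +1, so each complex ion is 1−.
Ligand charges: 1×cyano (-1 each), 1×azido (-1 each); total -2. So Ag + (-2) = 1−, giving Ag = +1.
Ligands are named alphabetically: azido before cyano.
The complex ion is anionic, so silver takes the -ate form argentate(I).

potassium azidocyanoargentate(I)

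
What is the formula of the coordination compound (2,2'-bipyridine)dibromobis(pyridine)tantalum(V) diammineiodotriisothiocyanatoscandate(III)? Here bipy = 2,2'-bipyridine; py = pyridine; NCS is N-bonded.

Cation [Ta…]: ligand charges -2, Ta(V) ⇒ ion charge 3+.
Anion [Sc…]: ligand charges -4, Sc(III) ⇒ ion charge 1−.

[Ta(bipy)Br2(py)2][ScI(NCS)3(NH3)2]3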